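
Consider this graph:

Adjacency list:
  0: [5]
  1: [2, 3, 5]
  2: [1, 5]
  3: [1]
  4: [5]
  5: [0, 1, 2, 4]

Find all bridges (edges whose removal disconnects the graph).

A bridge is an edge whose removal increases the number of connected components.
Bridges found: (0,5), (1,3), (4,5)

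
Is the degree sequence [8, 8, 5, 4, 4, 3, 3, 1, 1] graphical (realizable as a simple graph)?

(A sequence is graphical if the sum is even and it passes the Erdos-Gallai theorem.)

Sum of degrees = 37. Sum is odd, so the sequence is NOT graphical.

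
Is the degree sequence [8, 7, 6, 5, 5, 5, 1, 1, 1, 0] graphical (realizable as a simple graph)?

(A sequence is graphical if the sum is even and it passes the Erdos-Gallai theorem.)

Sum of degrees = 39. Sum is odd, so the sequence is NOT graphical.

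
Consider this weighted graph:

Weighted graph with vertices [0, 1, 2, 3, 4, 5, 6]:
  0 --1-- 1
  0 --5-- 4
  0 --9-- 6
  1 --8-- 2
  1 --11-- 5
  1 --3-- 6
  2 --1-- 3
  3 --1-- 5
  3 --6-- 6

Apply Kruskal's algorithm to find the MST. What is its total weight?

Applying Kruskal's algorithm (sort edges by weight, add if no cycle):
  Add (0,1) w=1
  Add (2,3) w=1
  Add (3,5) w=1
  Add (1,6) w=3
  Add (0,4) w=5
  Add (3,6) w=6
  Skip (1,2) w=8 (creates cycle)
  Skip (0,6) w=9 (creates cycle)
  Skip (1,5) w=11 (creates cycle)
MST weight = 17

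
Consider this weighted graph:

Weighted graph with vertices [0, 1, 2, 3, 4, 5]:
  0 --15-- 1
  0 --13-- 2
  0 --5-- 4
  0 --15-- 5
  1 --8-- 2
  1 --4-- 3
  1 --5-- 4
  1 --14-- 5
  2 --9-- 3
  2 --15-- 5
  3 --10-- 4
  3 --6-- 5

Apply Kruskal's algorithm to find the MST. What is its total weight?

Applying Kruskal's algorithm (sort edges by weight, add if no cycle):
  Add (1,3) w=4
  Add (0,4) w=5
  Add (1,4) w=5
  Add (3,5) w=6
  Add (1,2) w=8
  Skip (2,3) w=9 (creates cycle)
  Skip (3,4) w=10 (creates cycle)
  Skip (0,2) w=13 (creates cycle)
  Skip (1,5) w=14 (creates cycle)
  Skip (0,5) w=15 (creates cycle)
  Skip (0,1) w=15 (creates cycle)
  Skip (2,5) w=15 (creates cycle)
MST weight = 28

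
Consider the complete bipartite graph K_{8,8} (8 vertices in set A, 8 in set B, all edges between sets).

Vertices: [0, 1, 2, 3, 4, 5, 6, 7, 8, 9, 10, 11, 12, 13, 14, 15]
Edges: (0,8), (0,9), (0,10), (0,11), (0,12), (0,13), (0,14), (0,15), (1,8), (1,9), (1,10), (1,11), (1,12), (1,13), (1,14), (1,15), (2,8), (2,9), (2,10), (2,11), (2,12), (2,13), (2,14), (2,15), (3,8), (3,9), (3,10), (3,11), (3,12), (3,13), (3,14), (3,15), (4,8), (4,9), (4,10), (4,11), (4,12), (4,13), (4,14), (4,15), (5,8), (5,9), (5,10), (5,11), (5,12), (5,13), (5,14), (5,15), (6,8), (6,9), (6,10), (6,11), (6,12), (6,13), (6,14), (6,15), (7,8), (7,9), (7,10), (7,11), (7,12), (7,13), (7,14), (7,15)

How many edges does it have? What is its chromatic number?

K_{8,8} has 8 * 8 = 64 edges.
Bipartite graphs have chromatic number 2 (color each partition differently).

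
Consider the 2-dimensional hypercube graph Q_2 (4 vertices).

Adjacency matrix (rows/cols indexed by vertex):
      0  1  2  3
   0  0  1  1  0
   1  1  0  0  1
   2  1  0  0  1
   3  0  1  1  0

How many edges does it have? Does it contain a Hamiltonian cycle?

Q_2 has 4 * 2 / 2 = 4 edges.
Q_2 (d >= 2) always has a Hamiltonian cycle: a 2-bit cyclic Gray code visits every vertex exactly once and returns to the start.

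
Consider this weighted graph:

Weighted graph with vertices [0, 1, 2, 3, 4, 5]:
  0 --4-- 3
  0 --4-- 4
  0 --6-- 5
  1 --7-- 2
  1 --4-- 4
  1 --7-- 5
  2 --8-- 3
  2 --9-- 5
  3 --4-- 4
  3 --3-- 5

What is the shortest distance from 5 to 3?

Using Dijkstra's algorithm from vertex 5:
Shortest path: 5 -> 3
Total weight: 3 = 3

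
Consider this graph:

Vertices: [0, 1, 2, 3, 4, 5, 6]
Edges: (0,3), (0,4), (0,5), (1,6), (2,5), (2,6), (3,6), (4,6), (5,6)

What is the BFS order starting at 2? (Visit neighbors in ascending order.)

BFS from vertex 2 (neighbors processed in ascending order):
Visit order: 2, 5, 6, 0, 1, 3, 4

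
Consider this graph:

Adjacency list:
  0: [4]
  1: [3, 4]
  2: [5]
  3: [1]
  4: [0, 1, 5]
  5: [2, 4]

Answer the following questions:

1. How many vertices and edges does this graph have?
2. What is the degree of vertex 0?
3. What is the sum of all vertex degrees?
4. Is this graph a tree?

Count: 6 vertices, 5 edges.
Vertex 0 has neighbors [4], degree = 1.
Handshaking lemma: 2 * 5 = 10.
A graph is a tree iff it is connected and has exactly n-1 edges. This graph is connected (all 6 vertices in one component) and has 6-1 = 5 edges. It is a tree.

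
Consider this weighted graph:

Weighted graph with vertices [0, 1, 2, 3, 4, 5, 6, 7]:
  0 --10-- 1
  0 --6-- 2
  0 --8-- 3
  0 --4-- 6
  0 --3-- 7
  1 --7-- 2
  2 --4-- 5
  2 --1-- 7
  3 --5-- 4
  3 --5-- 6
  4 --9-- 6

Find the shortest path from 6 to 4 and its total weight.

Using Dijkstra's algorithm from vertex 6:
Shortest path: 6 -> 4
Total weight: 9 = 9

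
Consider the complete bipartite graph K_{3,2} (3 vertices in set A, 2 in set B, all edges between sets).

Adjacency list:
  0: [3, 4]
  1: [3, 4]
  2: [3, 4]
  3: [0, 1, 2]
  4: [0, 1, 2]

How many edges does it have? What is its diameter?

K_{3,2} has 3 * 2 = 6 edges.
Any vertex reaches any opposite-side vertex in 1 step; same-side vertices reach in 2 steps via any opposite-side vertex.
Diameter = 2.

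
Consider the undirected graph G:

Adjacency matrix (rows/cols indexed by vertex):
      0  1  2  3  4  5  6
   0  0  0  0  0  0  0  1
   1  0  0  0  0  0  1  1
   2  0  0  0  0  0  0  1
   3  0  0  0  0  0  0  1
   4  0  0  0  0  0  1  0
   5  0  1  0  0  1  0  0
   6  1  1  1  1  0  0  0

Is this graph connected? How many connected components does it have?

Checking connectivity: the graph has 1 connected component(s).
All vertices are reachable from each other. The graph IS connected.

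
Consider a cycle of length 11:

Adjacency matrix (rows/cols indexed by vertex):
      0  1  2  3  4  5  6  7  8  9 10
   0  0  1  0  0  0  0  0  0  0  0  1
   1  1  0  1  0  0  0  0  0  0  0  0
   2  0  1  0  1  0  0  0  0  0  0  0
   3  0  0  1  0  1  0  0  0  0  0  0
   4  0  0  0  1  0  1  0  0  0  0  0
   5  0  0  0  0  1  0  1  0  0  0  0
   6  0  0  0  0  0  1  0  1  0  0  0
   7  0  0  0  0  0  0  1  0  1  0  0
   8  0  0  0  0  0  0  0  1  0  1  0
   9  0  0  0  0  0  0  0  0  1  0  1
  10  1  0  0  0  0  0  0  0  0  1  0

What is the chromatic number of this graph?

This is an odd cycle (C_11). Odd cycles are not bipartite (any 2-coloring forces two adjacent vertices to match), and 3 colors suffice.
Chromatic number = 3.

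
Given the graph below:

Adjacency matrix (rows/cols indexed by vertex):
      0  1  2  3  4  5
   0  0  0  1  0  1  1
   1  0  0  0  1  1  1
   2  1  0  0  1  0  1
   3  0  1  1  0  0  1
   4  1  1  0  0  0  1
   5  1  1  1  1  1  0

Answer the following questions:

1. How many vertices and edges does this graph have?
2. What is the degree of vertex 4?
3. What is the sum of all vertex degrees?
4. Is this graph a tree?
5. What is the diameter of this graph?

Count: 6 vertices, 10 edges.
Vertex 4 has neighbors [0, 1, 5], degree = 3.
Handshaking lemma: 2 * 10 = 20.
A tree on 6 vertices has 5 edges. This graph has 10 edges (5 extra). Not a tree.
Diameter (longest shortest path) = 2.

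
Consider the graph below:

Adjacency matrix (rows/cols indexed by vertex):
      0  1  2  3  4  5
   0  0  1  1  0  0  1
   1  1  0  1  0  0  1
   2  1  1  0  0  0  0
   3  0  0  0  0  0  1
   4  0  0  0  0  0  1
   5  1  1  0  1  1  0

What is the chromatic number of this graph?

The graph has a maximum clique of size 3 (lower bound on chromatic number).
A valid 3-coloring: {0: 1, 1: 2, 2: 0, 3: 1, 4: 1, 5: 0}.
Chromatic number = 3.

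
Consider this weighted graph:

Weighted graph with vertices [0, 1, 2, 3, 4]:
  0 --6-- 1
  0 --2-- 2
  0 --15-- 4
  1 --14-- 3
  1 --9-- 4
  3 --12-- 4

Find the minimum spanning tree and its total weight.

Applying Kruskal's algorithm (sort edges by weight, add if no cycle):
  Add (0,2) w=2
  Add (0,1) w=6
  Add (1,4) w=9
  Add (3,4) w=12
  Skip (1,3) w=14 (creates cycle)
  Skip (0,4) w=15 (creates cycle)
MST weight = 29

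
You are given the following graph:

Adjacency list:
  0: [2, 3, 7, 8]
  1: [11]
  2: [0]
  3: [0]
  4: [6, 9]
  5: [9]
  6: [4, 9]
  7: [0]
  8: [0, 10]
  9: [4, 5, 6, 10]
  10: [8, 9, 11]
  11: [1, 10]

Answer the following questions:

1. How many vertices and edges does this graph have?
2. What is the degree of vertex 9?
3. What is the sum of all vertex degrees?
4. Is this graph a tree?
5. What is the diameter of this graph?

Count: 12 vertices, 12 edges.
Vertex 9 has neighbors [4, 5, 6, 10], degree = 4.
Handshaking lemma: 2 * 12 = 24.
A tree on 12 vertices has 11 edges. This graph has 12 edges (1 extra). Not a tree.
Diameter (longest shortest path) = 5.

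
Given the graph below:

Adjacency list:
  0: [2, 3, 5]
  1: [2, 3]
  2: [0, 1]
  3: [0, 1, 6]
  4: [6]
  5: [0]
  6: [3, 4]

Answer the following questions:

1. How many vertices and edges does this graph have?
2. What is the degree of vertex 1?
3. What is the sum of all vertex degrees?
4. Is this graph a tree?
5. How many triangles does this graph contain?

Count: 7 vertices, 7 edges.
Vertex 1 has neighbors [2, 3], degree = 2.
Handshaking lemma: 2 * 7 = 14.
A tree on 7 vertices has 6 edges. This graph has 7 edges (1 extra). Not a tree.
Number of triangles = 0.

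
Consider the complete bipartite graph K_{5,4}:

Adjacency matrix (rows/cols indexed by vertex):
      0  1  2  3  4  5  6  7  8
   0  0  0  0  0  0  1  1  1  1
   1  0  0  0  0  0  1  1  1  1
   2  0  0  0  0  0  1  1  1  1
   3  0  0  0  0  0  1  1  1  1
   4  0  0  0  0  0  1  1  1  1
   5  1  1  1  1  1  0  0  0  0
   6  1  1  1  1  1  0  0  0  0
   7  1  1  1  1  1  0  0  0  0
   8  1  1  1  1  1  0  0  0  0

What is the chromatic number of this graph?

K_{5,4} is bipartite: vertices split into two independent sets of size 5 and 4.
Color one set 0, the other 1. No adjacent vertices share a color.
Chromatic number = 2.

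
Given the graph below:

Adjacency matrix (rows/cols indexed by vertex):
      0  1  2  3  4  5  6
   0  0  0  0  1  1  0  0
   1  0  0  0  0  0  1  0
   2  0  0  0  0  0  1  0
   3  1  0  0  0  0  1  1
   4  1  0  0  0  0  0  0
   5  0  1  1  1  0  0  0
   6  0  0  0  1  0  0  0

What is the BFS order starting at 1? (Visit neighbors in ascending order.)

BFS from vertex 1 (neighbors processed in ascending order):
Visit order: 1, 5, 2, 3, 0, 6, 4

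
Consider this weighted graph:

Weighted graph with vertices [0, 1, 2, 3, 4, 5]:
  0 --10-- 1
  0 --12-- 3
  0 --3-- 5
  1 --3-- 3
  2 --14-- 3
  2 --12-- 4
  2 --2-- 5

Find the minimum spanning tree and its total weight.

Applying Kruskal's algorithm (sort edges by weight, add if no cycle):
  Add (2,5) w=2
  Add (0,5) w=3
  Add (1,3) w=3
  Add (0,1) w=10
  Skip (0,3) w=12 (creates cycle)
  Add (2,4) w=12
  Skip (2,3) w=14 (creates cycle)
MST weight = 30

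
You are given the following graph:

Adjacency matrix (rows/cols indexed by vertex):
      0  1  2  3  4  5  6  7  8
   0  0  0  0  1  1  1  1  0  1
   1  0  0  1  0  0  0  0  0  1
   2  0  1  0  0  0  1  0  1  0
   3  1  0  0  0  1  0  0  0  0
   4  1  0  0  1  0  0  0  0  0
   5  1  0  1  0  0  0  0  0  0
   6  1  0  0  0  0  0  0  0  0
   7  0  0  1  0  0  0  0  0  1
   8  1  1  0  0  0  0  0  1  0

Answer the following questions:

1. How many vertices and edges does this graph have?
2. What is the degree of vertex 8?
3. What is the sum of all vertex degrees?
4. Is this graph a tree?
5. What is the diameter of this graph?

Count: 9 vertices, 11 edges.
Vertex 8 has neighbors [0, 1, 7], degree = 3.
Handshaking lemma: 2 * 11 = 22.
A tree on 9 vertices has 8 edges. This graph has 11 edges (3 extra). Not a tree.
Diameter (longest shortest path) = 3.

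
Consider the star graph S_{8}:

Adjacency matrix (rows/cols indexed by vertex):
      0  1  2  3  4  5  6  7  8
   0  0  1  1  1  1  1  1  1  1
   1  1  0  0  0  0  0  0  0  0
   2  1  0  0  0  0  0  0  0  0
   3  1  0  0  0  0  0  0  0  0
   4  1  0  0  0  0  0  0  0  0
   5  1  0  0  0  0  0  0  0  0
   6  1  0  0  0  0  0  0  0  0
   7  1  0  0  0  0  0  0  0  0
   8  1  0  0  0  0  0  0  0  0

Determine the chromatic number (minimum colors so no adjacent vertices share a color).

S_{8} has one hub adjacent to 8 leaves; leaves are pairwise non-adjacent.
Color the hub 0 and every leaf 1.
Chromatic number = 2.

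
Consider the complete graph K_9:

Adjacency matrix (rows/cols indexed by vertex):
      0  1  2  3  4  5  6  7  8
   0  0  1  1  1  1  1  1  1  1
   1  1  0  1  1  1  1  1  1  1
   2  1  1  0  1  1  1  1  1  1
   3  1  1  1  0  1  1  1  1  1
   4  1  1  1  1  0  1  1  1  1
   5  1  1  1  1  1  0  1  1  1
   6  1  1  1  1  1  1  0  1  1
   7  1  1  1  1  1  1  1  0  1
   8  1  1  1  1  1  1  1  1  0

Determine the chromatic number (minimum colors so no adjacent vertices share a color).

In K_9, every vertex is adjacent to every other vertex.
Each vertex needs a unique color.
Chromatic number = 9.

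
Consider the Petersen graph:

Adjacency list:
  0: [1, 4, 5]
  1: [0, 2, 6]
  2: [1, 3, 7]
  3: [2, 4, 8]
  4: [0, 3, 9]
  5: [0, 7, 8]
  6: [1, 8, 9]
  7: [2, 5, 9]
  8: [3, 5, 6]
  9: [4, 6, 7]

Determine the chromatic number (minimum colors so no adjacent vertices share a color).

The Petersen graph contains odd cycles (e.g. the outer 5-cycle), so chi >= 3.
A proper 3-coloring exists (it is a well-known 3-chromatic graph).
Chromatic number = 3.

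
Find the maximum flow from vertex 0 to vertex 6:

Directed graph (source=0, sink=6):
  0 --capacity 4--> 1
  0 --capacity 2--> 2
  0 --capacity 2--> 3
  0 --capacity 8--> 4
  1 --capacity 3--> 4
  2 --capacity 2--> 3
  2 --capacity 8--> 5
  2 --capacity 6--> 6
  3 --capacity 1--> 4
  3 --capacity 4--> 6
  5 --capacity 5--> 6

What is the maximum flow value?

Computing max flow:
  Flow on (0->2): 2/2
  Flow on (0->3): 2/2
  Flow on (2->6): 2/6
  Flow on (3->6): 2/4
Maximum flow = 4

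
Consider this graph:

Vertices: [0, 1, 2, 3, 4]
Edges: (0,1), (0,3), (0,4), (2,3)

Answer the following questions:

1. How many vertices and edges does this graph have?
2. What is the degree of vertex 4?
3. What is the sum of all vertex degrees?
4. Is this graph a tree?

Count: 5 vertices, 4 edges.
Vertex 4 has neighbors [0], degree = 1.
Handshaking lemma: 2 * 4 = 8.
A graph is a tree iff it is connected and has exactly n-1 edges. This graph is connected (all 5 vertices in one component) and has 5-1 = 4 edges. It is a tree.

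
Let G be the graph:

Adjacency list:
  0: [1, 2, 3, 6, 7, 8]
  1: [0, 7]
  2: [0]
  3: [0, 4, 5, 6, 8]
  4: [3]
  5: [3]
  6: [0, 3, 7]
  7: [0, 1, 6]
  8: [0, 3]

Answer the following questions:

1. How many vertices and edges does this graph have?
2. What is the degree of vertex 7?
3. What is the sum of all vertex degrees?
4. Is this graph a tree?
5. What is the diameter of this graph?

Count: 9 vertices, 12 edges.
Vertex 7 has neighbors [0, 1, 6], degree = 3.
Handshaking lemma: 2 * 12 = 24.
A tree on 9 vertices has 8 edges. This graph has 12 edges (4 extra). Not a tree.
Diameter (longest shortest path) = 3.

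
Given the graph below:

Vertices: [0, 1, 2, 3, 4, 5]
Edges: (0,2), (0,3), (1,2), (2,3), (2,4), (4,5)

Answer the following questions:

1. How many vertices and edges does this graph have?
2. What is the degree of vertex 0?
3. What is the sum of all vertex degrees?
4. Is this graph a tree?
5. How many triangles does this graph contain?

Count: 6 vertices, 6 edges.
Vertex 0 has neighbors [2, 3], degree = 2.
Handshaking lemma: 2 * 6 = 12.
A tree on 6 vertices has 5 edges. This graph has 6 edges (1 extra). Not a tree.
Number of triangles = 1.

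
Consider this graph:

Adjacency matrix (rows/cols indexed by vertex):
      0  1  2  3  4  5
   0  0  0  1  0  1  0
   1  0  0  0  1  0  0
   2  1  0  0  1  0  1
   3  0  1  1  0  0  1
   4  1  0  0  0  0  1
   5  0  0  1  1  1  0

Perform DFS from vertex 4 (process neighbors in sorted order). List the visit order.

DFS from vertex 4 (neighbors processed in ascending order):
Visit order: 4, 0, 2, 3, 1, 5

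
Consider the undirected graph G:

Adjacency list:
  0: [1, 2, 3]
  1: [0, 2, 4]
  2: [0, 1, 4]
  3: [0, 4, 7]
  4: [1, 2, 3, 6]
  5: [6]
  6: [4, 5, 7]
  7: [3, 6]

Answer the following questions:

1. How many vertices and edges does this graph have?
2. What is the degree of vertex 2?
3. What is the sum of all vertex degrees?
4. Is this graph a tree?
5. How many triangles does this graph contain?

Count: 8 vertices, 11 edges.
Vertex 2 has neighbors [0, 1, 4], degree = 3.
Handshaking lemma: 2 * 11 = 22.
A tree on 8 vertices has 7 edges. This graph has 11 edges (4 extra). Not a tree.
Number of triangles = 2.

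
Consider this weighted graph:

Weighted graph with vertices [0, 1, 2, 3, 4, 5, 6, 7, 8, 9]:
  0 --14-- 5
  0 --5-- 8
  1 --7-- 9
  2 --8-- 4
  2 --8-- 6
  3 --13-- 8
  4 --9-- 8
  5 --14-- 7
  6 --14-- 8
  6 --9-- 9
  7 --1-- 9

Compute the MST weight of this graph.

Applying Kruskal's algorithm (sort edges by weight, add if no cycle):
  Add (7,9) w=1
  Add (0,8) w=5
  Add (1,9) w=7
  Add (2,6) w=8
  Add (2,4) w=8
  Add (4,8) w=9
  Add (6,9) w=9
  Add (3,8) w=13
  Add (0,5) w=14
  Skip (5,7) w=14 (creates cycle)
  Skip (6,8) w=14 (creates cycle)
MST weight = 74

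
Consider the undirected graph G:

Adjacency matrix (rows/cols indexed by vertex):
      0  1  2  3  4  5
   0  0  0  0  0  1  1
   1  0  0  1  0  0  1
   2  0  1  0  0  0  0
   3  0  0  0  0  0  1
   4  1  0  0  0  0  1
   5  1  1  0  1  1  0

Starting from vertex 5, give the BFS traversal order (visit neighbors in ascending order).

BFS from vertex 5 (neighbors processed in ascending order):
Visit order: 5, 0, 1, 3, 4, 2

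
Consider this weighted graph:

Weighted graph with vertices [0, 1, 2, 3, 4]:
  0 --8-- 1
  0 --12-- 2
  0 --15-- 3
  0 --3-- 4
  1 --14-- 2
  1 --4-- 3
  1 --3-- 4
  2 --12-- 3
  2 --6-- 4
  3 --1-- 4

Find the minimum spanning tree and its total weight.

Applying Kruskal's algorithm (sort edges by weight, add if no cycle):
  Add (3,4) w=1
  Add (0,4) w=3
  Add (1,4) w=3
  Skip (1,3) w=4 (creates cycle)
  Add (2,4) w=6
  Skip (0,1) w=8 (creates cycle)
  Skip (0,2) w=12 (creates cycle)
  Skip (2,3) w=12 (creates cycle)
  Skip (1,2) w=14 (creates cycle)
  Skip (0,3) w=15 (creates cycle)
MST weight = 13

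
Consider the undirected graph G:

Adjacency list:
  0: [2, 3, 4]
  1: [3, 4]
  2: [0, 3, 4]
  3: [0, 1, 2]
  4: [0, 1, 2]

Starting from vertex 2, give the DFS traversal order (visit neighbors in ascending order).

DFS from vertex 2 (neighbors processed in ascending order):
Visit order: 2, 0, 3, 1, 4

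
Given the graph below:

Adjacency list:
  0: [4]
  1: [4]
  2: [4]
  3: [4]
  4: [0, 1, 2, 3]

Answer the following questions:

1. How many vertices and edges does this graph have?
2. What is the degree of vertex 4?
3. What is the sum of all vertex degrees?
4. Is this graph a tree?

Count: 5 vertices, 4 edges.
Vertex 4 has neighbors [0, 1, 2, 3], degree = 4.
Handshaking lemma: 2 * 4 = 8.
A graph is a tree iff it is connected and has exactly n-1 edges. This graph is connected (all 5 vertices in one component) and has 5-1 = 4 edges. It is a tree.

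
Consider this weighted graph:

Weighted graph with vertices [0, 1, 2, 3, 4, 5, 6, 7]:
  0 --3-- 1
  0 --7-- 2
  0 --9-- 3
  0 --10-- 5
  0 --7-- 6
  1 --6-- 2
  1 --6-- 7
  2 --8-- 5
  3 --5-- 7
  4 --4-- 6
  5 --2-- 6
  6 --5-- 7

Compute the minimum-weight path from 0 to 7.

Using Dijkstra's algorithm from vertex 0:
Shortest path: 0 -> 1 -> 7
Total weight: 3 + 6 = 9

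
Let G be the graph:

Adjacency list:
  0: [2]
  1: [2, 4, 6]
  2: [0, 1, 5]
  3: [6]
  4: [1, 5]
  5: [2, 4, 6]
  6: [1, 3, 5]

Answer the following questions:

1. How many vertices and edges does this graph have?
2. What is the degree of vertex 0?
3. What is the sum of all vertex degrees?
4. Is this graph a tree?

Count: 7 vertices, 8 edges.
Vertex 0 has neighbors [2], degree = 1.
Handshaking lemma: 2 * 8 = 16.
A tree on 7 vertices has 6 edges. This graph has 8 edges (2 extra). Not a tree.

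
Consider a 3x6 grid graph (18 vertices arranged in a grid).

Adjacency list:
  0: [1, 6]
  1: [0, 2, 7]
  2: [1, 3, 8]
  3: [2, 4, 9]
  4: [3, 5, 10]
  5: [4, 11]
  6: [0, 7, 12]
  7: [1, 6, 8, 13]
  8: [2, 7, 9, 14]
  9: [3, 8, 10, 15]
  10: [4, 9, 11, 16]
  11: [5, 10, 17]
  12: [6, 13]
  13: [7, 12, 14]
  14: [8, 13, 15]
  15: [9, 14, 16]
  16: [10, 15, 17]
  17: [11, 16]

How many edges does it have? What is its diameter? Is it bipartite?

A 3x6 grid has 12 vertical edges and 15 horizontal edges.
Total edges = 12 + 15 = 27.
Diameter = (3-1) + (6-1) = 7 (corner to opposite corner).
Grid graphs are bipartite (checkerboard coloring).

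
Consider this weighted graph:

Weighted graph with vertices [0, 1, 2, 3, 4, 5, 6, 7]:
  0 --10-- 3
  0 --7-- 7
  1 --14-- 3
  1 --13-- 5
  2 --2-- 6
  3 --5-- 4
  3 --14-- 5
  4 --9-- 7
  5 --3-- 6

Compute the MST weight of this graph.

Applying Kruskal's algorithm (sort edges by weight, add if no cycle):
  Add (2,6) w=2
  Add (5,6) w=3
  Add (3,4) w=5
  Add (0,7) w=7
  Add (4,7) w=9
  Skip (0,3) w=10 (creates cycle)
  Add (1,5) w=13
  Add (1,3) w=14
  Skip (3,5) w=14 (creates cycle)
MST weight = 53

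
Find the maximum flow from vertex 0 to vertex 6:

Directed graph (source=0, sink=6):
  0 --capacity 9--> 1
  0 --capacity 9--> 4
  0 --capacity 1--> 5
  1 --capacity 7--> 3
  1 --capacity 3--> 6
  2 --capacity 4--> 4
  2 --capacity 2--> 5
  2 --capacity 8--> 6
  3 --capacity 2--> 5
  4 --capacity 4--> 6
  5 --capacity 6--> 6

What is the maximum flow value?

Computing max flow:
  Flow on (0->1): 5/9
  Flow on (0->4): 4/9
  Flow on (0->5): 1/1
  Flow on (1->3): 2/7
  Flow on (1->6): 3/3
  Flow on (3->5): 2/2
  Flow on (4->6): 4/4
  Flow on (5->6): 3/6
Maximum flow = 10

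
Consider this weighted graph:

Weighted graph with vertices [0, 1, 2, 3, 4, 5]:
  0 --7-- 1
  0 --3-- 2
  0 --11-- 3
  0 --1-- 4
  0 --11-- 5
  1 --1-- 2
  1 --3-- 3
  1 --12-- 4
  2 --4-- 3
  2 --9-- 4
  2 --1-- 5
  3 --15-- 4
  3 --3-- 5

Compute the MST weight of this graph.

Applying Kruskal's algorithm (sort edges by weight, add if no cycle):
  Add (0,4) w=1
  Add (1,2) w=1
  Add (2,5) w=1
  Add (0,2) w=3
  Add (1,3) w=3
  Skip (3,5) w=3 (creates cycle)
  Skip (2,3) w=4 (creates cycle)
  Skip (0,1) w=7 (creates cycle)
  Skip (2,4) w=9 (creates cycle)
  Skip (0,3) w=11 (creates cycle)
  Skip (0,5) w=11 (creates cycle)
  Skip (1,4) w=12 (creates cycle)
  Skip (3,4) w=15 (creates cycle)
MST weight = 9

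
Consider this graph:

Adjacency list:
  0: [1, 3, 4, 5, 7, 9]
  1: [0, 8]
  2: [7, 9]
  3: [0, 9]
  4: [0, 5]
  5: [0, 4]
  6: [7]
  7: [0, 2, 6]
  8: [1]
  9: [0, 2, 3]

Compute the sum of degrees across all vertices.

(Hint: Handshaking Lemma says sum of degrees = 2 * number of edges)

Count edges: 12 edges.
By Handshaking Lemma: sum of degrees = 2 * 12 = 24.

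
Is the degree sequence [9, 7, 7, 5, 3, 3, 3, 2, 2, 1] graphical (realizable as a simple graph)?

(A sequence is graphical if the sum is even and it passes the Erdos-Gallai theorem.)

Sum of degrees = 42. Sum is even but fails Erdos-Gallai. The sequence is NOT graphical.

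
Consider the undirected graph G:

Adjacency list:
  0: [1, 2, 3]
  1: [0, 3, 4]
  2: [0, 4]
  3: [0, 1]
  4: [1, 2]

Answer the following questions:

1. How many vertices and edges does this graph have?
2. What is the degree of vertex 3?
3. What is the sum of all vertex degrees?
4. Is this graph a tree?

Count: 5 vertices, 6 edges.
Vertex 3 has neighbors [0, 1], degree = 2.
Handshaking lemma: 2 * 6 = 12.
A tree on 5 vertices has 4 edges. This graph has 6 edges (2 extra). Not a tree.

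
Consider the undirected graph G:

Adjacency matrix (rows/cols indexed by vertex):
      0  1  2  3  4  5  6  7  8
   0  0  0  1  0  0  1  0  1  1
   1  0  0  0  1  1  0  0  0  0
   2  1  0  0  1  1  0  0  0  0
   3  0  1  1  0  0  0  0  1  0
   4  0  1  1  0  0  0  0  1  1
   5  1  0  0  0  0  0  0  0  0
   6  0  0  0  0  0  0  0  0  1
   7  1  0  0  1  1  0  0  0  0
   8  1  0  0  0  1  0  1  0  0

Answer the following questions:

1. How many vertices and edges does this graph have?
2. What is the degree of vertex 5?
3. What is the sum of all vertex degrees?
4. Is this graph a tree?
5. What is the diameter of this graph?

Count: 9 vertices, 12 edges.
Vertex 5 has neighbors [0], degree = 1.
Handshaking lemma: 2 * 12 = 24.
A tree on 9 vertices has 8 edges. This graph has 12 edges (4 extra). Not a tree.
Diameter (longest shortest path) = 4.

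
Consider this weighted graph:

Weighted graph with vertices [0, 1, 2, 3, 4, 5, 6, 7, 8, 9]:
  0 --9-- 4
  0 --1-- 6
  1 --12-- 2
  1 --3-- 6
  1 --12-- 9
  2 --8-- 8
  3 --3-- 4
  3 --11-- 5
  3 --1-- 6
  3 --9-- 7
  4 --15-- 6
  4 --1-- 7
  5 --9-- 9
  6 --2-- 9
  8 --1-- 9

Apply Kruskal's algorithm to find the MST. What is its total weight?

Applying Kruskal's algorithm (sort edges by weight, add if no cycle):
  Add (0,6) w=1
  Add (3,6) w=1
  Add (4,7) w=1
  Add (8,9) w=1
  Add (6,9) w=2
  Add (1,6) w=3
  Add (3,4) w=3
  Add (2,8) w=8
  Skip (0,4) w=9 (creates cycle)
  Skip (3,7) w=9 (creates cycle)
  Add (5,9) w=9
  Skip (3,5) w=11 (creates cycle)
  Skip (1,2) w=12 (creates cycle)
  Skip (1,9) w=12 (creates cycle)
  Skip (4,6) w=15 (creates cycle)
MST weight = 29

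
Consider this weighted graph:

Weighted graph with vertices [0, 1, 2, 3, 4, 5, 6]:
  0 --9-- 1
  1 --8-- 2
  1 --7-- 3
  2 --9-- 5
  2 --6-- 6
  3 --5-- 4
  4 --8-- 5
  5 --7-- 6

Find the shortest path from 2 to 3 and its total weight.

Using Dijkstra's algorithm from vertex 2:
Shortest path: 2 -> 1 -> 3
Total weight: 8 + 7 = 15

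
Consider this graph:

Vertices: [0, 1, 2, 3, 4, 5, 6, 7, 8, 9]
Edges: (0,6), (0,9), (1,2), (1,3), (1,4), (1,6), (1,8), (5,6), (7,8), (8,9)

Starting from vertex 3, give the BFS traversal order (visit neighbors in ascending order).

BFS from vertex 3 (neighbors processed in ascending order):
Visit order: 3, 1, 2, 4, 6, 8, 0, 5, 7, 9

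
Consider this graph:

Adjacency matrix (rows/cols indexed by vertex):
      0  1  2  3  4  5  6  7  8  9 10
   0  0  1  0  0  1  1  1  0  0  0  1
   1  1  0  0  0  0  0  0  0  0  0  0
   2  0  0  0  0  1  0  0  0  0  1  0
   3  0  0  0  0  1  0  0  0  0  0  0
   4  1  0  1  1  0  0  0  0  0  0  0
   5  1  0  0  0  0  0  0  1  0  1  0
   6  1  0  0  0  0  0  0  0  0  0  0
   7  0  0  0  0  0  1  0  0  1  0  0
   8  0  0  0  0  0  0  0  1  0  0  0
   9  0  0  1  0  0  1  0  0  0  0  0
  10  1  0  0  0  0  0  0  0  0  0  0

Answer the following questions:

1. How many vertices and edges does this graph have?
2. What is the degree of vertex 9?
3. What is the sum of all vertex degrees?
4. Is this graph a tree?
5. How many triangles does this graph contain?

Count: 11 vertices, 11 edges.
Vertex 9 has neighbors [2, 5], degree = 2.
Handshaking lemma: 2 * 11 = 22.
A tree on 11 vertices has 10 edges. This graph has 11 edges (1 extra). Not a tree.
Number of triangles = 0.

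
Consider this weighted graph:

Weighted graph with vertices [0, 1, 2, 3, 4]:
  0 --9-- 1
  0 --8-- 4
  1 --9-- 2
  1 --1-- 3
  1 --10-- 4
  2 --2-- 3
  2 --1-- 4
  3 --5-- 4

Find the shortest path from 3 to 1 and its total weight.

Using Dijkstra's algorithm from vertex 3:
Shortest path: 3 -> 1
Total weight: 1 = 1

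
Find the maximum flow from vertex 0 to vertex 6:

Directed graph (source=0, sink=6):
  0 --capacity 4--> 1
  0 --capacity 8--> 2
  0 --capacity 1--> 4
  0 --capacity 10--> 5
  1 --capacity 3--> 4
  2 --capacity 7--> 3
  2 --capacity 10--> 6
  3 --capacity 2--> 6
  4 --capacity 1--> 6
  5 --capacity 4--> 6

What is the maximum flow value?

Computing max flow:
  Flow on (0->1): 1/4
  Flow on (0->2): 8/8
  Flow on (0->5): 4/10
  Flow on (1->4): 1/3
  Flow on (2->6): 8/10
  Flow on (4->6): 1/1
  Flow on (5->6): 4/4
Maximum flow = 13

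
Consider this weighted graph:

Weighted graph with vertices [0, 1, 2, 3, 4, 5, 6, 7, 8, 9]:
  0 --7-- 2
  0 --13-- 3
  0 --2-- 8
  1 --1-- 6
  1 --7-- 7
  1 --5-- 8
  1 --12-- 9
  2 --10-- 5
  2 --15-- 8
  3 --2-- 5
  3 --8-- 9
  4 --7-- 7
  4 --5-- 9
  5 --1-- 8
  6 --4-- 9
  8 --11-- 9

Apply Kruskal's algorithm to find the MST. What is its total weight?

Applying Kruskal's algorithm (sort edges by weight, add if no cycle):
  Add (1,6) w=1
  Add (5,8) w=1
  Add (0,8) w=2
  Add (3,5) w=2
  Add (6,9) w=4
  Add (1,8) w=5
  Add (4,9) w=5
  Add (0,2) w=7
  Add (1,7) w=7
  Skip (4,7) w=7 (creates cycle)
  Skip (3,9) w=8 (creates cycle)
  Skip (2,5) w=10 (creates cycle)
  Skip (8,9) w=11 (creates cycle)
  Skip (1,9) w=12 (creates cycle)
  Skip (0,3) w=13 (creates cycle)
  Skip (2,8) w=15 (creates cycle)
MST weight = 34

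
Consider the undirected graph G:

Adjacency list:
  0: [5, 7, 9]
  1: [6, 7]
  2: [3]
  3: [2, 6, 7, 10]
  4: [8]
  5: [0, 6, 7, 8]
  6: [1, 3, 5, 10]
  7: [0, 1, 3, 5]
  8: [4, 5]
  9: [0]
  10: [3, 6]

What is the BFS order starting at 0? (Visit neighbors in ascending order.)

BFS from vertex 0 (neighbors processed in ascending order):
Visit order: 0, 5, 7, 9, 6, 8, 1, 3, 10, 4, 2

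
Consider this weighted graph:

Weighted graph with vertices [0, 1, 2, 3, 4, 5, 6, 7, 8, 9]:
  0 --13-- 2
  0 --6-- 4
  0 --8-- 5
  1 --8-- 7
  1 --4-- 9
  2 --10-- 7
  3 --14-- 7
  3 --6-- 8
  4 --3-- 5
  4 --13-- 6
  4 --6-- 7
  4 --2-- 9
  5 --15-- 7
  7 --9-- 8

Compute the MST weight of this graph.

Applying Kruskal's algorithm (sort edges by weight, add if no cycle):
  Add (4,9) w=2
  Add (4,5) w=3
  Add (1,9) w=4
  Add (0,4) w=6
  Add (3,8) w=6
  Add (4,7) w=6
  Skip (0,5) w=8 (creates cycle)
  Skip (1,7) w=8 (creates cycle)
  Add (7,8) w=9
  Add (2,7) w=10
  Skip (0,2) w=13 (creates cycle)
  Add (4,6) w=13
  Skip (3,7) w=14 (creates cycle)
  Skip (5,7) w=15 (creates cycle)
MST weight = 59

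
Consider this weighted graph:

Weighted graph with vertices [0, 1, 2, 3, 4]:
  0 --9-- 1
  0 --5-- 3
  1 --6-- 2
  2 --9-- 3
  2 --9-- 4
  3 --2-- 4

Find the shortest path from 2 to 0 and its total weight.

Using Dijkstra's algorithm from vertex 2:
Shortest path: 2 -> 3 -> 0
Total weight: 9 + 5 = 14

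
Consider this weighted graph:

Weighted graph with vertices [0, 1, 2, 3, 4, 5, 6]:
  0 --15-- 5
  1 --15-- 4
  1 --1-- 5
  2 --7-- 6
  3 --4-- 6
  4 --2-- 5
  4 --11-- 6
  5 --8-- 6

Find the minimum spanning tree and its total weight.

Applying Kruskal's algorithm (sort edges by weight, add if no cycle):
  Add (1,5) w=1
  Add (4,5) w=2
  Add (3,6) w=4
  Add (2,6) w=7
  Add (5,6) w=8
  Skip (4,6) w=11 (creates cycle)
  Add (0,5) w=15
  Skip (1,4) w=15 (creates cycle)
MST weight = 37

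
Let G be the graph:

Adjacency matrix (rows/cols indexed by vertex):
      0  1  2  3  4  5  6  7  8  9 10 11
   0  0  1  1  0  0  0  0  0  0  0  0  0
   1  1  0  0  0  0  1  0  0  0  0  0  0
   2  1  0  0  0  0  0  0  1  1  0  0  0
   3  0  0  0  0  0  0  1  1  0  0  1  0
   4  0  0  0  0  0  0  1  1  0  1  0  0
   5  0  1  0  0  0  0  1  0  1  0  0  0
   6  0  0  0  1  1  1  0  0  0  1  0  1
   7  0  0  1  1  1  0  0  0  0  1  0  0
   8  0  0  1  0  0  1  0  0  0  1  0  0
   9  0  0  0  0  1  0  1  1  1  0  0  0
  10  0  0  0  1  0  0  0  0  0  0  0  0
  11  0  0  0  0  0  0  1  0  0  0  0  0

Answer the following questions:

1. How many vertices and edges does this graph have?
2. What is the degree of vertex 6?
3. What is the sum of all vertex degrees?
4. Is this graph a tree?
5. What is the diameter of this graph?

Count: 12 vertices, 17 edges.
Vertex 6 has neighbors [3, 4, 5, 9, 11], degree = 5.
Handshaking lemma: 2 * 17 = 34.
A tree on 12 vertices has 11 edges. This graph has 17 edges (6 extra). Not a tree.
Diameter (longest shortest path) = 4.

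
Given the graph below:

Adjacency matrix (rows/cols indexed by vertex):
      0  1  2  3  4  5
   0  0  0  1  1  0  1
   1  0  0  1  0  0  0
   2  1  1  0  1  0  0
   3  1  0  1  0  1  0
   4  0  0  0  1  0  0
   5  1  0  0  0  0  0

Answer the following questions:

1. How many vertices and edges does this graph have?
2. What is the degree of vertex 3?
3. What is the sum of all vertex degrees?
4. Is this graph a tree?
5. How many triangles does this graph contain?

Count: 6 vertices, 6 edges.
Vertex 3 has neighbors [0, 2, 4], degree = 3.
Handshaking lemma: 2 * 6 = 12.
A tree on 6 vertices has 5 edges. This graph has 6 edges (1 extra). Not a tree.
Number of triangles = 1.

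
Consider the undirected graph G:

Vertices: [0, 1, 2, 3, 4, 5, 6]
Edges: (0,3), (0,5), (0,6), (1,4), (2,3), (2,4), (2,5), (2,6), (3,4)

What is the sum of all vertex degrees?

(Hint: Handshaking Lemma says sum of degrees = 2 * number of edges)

Count edges: 9 edges.
By Handshaking Lemma: sum of degrees = 2 * 9 = 18.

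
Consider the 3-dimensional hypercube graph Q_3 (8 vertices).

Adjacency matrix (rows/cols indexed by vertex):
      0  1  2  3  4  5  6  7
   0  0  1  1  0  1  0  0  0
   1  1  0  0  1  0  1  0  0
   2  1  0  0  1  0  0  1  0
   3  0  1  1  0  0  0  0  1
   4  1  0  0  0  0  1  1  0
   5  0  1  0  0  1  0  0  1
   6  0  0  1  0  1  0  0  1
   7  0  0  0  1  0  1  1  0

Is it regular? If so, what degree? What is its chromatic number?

In Q_3, every vertex has exactly 3 neighbors (flip one of 3 bits), so it is 3-regular.
Q_3 is bipartite (partition by bit-parity), so chromatic number = 2.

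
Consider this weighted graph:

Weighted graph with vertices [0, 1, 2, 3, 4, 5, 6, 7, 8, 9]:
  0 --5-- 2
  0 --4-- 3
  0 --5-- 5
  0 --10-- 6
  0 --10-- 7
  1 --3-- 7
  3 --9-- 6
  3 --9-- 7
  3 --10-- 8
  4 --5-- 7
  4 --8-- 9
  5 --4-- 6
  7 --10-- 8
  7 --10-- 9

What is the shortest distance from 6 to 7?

Using Dijkstra's algorithm from vertex 6:
Shortest path: 6 -> 3 -> 7
Total weight: 9 + 9 = 18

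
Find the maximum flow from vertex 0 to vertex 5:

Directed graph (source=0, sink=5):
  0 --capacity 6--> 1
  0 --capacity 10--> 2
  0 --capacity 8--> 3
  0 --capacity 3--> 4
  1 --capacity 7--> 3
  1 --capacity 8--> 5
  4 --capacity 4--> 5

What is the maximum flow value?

Computing max flow:
  Flow on (0->1): 6/6
  Flow on (0->4): 3/3
  Flow on (1->5): 6/8
  Flow on (4->5): 3/4
Maximum flow = 9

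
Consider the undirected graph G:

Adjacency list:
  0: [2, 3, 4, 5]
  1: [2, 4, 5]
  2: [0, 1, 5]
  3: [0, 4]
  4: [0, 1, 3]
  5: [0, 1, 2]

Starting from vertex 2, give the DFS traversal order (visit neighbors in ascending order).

DFS from vertex 2 (neighbors processed in ascending order):
Visit order: 2, 0, 3, 4, 1, 5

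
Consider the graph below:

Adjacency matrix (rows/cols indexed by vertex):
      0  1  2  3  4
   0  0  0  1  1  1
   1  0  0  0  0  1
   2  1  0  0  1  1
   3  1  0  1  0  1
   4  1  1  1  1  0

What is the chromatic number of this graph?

The graph has a maximum clique of size 4 (lower bound on chromatic number).
A valid 4-coloring: {0: 1, 1: 1, 2: 2, 3: 3, 4: 0}.
Chromatic number = 4.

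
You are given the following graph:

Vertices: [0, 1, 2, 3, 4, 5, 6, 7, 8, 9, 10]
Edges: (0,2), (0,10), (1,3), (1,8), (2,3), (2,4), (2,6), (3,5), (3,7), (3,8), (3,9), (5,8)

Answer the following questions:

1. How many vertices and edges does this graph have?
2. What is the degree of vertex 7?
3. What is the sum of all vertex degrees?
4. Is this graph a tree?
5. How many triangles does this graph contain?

Count: 11 vertices, 12 edges.
Vertex 7 has neighbors [3], degree = 1.
Handshaking lemma: 2 * 12 = 24.
A tree on 11 vertices has 10 edges. This graph has 12 edges (2 extra). Not a tree.
Number of triangles = 2.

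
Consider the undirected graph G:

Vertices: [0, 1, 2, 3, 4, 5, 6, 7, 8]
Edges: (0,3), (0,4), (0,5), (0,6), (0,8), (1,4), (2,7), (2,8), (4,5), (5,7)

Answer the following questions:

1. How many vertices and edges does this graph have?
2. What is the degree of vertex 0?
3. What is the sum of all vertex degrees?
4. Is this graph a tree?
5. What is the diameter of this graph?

Count: 9 vertices, 10 edges.
Vertex 0 has neighbors [3, 4, 5, 6, 8], degree = 5.
Handshaking lemma: 2 * 10 = 20.
A tree on 9 vertices has 8 edges. This graph has 10 edges (2 extra). Not a tree.
Diameter (longest shortest path) = 4.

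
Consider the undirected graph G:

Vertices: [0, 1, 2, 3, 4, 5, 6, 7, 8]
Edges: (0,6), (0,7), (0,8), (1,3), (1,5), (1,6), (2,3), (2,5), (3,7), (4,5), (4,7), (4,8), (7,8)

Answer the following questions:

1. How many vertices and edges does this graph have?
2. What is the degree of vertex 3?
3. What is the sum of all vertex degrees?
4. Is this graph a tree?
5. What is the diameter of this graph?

Count: 9 vertices, 13 edges.
Vertex 3 has neighbors [1, 2, 7], degree = 3.
Handshaking lemma: 2 * 13 = 26.
A tree on 9 vertices has 8 edges. This graph has 13 edges (5 extra). Not a tree.
Diameter (longest shortest path) = 3.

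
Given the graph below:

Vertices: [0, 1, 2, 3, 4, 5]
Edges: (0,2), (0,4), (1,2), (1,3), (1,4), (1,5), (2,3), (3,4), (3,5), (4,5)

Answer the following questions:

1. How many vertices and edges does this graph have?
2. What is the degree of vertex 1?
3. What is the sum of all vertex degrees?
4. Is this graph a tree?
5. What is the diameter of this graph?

Count: 6 vertices, 10 edges.
Vertex 1 has neighbors [2, 3, 4, 5], degree = 4.
Handshaking lemma: 2 * 10 = 20.
A tree on 6 vertices has 5 edges. This graph has 10 edges (5 extra). Not a tree.
Diameter (longest shortest path) = 2.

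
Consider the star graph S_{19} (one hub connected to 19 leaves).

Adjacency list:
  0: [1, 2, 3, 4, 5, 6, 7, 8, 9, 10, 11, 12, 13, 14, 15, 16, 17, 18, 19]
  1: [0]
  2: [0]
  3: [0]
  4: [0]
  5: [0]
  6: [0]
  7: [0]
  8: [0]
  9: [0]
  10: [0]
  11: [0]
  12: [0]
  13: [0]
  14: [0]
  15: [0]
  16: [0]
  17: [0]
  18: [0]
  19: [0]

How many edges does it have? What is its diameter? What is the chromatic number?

Star graph S_{19}: the hub connects to all 19 leaves.
Edges = 19.
Diameter = 2 (any leaf to hub is 1, leaf to leaf through hub is 2).
Star graphs are bipartite (hub vs leaves), so chromatic number = 2.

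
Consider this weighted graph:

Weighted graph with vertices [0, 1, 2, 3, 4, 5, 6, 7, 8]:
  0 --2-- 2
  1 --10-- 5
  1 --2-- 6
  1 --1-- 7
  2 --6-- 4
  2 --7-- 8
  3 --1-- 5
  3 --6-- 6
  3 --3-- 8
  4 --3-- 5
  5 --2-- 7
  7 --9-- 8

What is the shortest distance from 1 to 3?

Using Dijkstra's algorithm from vertex 1:
Shortest path: 1 -> 7 -> 5 -> 3
Total weight: 1 + 2 + 1 = 4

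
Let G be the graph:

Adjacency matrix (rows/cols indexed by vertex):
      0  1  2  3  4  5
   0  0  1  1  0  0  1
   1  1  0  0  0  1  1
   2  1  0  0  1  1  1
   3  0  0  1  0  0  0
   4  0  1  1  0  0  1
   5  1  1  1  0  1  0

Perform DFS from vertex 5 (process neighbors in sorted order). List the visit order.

DFS from vertex 5 (neighbors processed in ascending order):
Visit order: 5, 0, 1, 4, 2, 3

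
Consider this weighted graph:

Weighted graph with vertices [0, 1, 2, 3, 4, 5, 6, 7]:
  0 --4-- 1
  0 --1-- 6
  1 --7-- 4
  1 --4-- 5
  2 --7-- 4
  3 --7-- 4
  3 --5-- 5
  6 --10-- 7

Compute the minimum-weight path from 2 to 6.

Using Dijkstra's algorithm from vertex 2:
Shortest path: 2 -> 4 -> 1 -> 0 -> 6
Total weight: 7 + 7 + 4 + 1 = 19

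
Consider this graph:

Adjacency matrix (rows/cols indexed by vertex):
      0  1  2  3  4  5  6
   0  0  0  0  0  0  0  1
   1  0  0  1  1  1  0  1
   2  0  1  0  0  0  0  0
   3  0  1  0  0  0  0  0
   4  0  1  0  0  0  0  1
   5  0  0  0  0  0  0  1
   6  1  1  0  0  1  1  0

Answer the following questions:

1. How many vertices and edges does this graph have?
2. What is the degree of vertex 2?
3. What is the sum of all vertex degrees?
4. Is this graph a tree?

Count: 7 vertices, 7 edges.
Vertex 2 has neighbors [1], degree = 1.
Handshaking lemma: 2 * 7 = 14.
A tree on 7 vertices has 6 edges. This graph has 7 edges (1 extra). Not a tree.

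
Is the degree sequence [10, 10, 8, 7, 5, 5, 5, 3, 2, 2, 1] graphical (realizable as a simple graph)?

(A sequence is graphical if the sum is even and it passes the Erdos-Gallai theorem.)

Sum of degrees = 58. Sum is even but fails Erdos-Gallai. The sequence is NOT graphical.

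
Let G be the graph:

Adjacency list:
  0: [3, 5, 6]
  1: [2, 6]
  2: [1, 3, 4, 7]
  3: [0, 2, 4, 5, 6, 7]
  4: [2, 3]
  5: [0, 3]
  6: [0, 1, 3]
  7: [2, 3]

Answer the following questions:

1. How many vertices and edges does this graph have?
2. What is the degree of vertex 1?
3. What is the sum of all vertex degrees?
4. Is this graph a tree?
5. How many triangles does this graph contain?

Count: 8 vertices, 12 edges.
Vertex 1 has neighbors [2, 6], degree = 2.
Handshaking lemma: 2 * 12 = 24.
A tree on 8 vertices has 7 edges. This graph has 12 edges (5 extra). Not a tree.
Number of triangles = 4.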